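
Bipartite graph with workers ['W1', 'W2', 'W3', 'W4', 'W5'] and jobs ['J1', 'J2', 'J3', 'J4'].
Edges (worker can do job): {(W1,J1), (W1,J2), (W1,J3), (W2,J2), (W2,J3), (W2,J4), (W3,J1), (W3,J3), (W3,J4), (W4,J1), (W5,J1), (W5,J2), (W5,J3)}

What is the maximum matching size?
Maximum matching size = 4

Maximum matching: {(W1,J2), (W2,J4), (W3,J1), (W5,J3)}
Size: 4

This assigns 4 workers to 4 distinct jobs.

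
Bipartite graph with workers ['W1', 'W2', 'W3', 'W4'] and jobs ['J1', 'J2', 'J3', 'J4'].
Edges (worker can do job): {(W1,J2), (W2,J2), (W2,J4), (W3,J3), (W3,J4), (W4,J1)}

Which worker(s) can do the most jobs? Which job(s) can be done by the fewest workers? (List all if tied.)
Most versatile: W2, W3 (2 jobs); Least covered: J1, J3 (1 workers)

Worker degrees (jobs they can do): W1:1, W2:2, W3:2, W4:1
Job degrees (workers who can do it): J1:1, J2:2, J3:1, J4:2

Maximum worker degree is 2, achieved by: W2, W3
Minimum job degree is 1, achieved by: J1, J3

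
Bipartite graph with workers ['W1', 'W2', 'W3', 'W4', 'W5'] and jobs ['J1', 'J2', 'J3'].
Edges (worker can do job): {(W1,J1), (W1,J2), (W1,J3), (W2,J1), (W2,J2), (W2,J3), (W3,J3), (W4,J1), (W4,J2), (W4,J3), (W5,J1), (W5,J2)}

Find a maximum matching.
Matching: {(W3,J3), (W4,J1), (W5,J2)}

Maximum matching (size 3):
  W3 → J3
  W4 → J1
  W5 → J2

Each worker is assigned to at most one job, and each job to at most one worker.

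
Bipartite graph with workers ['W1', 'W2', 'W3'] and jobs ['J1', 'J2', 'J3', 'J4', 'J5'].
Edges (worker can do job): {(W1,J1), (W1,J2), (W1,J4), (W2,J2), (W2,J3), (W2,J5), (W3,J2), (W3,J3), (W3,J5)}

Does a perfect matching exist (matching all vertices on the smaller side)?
Yes, perfect matching exists (size 3)

Perfect matching: {(W1,J4), (W2,J2), (W3,J3)}
All 3 vertices on the smaller side are matched.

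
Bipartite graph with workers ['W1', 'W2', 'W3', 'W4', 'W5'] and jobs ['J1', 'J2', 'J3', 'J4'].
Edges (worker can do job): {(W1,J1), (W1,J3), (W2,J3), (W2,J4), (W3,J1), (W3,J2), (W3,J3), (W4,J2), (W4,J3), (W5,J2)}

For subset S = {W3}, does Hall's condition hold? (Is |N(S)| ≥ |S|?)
Yes: |N(S)| = 3, |S| = 1

Subset S = {W3}
Neighbors N(S) = {J1, J2, J3}

|N(S)| = 3, |S| = 1
Hall's condition: |N(S)| ≥ |S| is satisfied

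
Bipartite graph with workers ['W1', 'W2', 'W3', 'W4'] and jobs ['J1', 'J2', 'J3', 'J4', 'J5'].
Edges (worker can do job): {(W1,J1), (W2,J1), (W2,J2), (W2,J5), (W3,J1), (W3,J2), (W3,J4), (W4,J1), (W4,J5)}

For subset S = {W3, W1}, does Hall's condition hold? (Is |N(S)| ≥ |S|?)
Yes: |N(S)| = 3, |S| = 2

Subset S = {W3, W1}
Neighbors N(S) = {J1, J2, J4}

|N(S)| = 3, |S| = 2
Hall's condition: |N(S)| ≥ |S| is satisfied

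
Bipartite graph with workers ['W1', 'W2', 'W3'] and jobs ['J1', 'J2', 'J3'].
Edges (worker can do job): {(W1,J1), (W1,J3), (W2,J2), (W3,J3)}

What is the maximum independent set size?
Maximum independent set = 3

By König's theorem:
- Min vertex cover = Max matching = 3
- Max independent set = Total vertices - Min vertex cover
- Max independent set = 6 - 3 = 3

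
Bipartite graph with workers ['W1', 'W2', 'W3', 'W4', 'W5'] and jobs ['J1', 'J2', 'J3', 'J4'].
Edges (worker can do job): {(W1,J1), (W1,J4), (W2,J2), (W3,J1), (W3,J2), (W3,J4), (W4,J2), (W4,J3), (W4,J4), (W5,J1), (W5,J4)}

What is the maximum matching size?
Maximum matching size = 4

Maximum matching: {(W1,J4), (W3,J2), (W4,J3), (W5,J1)}
Size: 4

This assigns 4 workers to 4 distinct jobs.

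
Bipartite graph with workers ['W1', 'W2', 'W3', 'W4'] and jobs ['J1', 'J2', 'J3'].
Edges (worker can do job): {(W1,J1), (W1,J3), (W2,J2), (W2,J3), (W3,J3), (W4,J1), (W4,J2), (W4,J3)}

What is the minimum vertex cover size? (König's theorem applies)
Minimum vertex cover size = 3

By König's theorem: in bipartite graphs,
min vertex cover = max matching = 3

Maximum matching has size 3, so minimum vertex cover also has size 3.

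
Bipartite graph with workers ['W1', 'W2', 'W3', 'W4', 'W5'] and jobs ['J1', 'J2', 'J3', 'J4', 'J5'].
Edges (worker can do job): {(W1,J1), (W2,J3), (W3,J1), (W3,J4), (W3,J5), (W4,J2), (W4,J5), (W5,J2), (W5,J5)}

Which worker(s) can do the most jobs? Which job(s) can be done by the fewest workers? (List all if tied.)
Most versatile: W3 (3 jobs); Least covered: J3, J4 (1 workers)

Worker degrees (jobs they can do): W1:1, W2:1, W3:3, W4:2, W5:2
Job degrees (workers who can do it): J1:2, J2:2, J3:1, J4:1, J5:3

Maximum worker degree is 3, achieved by: W3
Minimum job degree is 1, achieved by: J3, J4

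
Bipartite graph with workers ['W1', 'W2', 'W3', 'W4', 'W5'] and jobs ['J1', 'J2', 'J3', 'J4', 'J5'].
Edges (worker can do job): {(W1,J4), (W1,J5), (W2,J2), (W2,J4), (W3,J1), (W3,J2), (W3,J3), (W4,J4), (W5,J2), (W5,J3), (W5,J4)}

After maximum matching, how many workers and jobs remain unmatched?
Unmatched: 0 workers, 0 jobs

Maximum matching size: 5
Workers: 5 total, 5 matched, 0 unmatched
Jobs: 5 total, 5 matched, 0 unmatched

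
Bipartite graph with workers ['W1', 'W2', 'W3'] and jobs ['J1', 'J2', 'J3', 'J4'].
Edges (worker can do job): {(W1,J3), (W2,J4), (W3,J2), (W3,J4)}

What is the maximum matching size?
Maximum matching size = 3

Maximum matching: {(W1,J3), (W2,J4), (W3,J2)}
Size: 3

This assigns 3 workers to 3 distinct jobs.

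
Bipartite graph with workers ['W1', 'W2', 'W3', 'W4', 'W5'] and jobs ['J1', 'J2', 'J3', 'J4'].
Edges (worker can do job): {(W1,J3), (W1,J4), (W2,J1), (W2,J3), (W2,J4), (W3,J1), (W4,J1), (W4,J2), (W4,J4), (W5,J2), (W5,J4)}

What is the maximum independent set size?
Maximum independent set = 5

By König's theorem:
- Min vertex cover = Max matching = 4
- Max independent set = Total vertices - Min vertex cover
- Max independent set = 9 - 4 = 5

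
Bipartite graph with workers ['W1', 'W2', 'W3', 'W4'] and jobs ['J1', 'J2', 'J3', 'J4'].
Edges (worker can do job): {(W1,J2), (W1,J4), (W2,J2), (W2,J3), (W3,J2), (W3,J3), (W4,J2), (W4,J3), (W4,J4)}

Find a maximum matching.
Matching: {(W1,J2), (W3,J3), (W4,J4)}

Maximum matching (size 3):
  W1 → J2
  W3 → J3
  W4 → J4

Each worker is assigned to at most one job, and each job to at most one worker.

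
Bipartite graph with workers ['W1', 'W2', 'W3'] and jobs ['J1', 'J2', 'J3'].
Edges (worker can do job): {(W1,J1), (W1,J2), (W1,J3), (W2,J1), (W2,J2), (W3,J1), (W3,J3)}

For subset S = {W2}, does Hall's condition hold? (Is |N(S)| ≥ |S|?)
Yes: |N(S)| = 2, |S| = 1

Subset S = {W2}
Neighbors N(S) = {J1, J2}

|N(S)| = 2, |S| = 1
Hall's condition: |N(S)| ≥ |S| is satisfied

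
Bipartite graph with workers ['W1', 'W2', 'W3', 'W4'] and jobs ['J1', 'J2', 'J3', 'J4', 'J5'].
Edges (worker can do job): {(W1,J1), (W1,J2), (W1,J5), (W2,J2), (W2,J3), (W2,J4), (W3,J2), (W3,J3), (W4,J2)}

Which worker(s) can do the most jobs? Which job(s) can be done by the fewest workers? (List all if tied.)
Most versatile: W1, W2 (3 jobs); Least covered: J1, J4, J5 (1 workers)

Worker degrees (jobs they can do): W1:3, W2:3, W3:2, W4:1
Job degrees (workers who can do it): J1:1, J2:4, J3:2, J4:1, J5:1

Maximum worker degree is 3, achieved by: W1, W2
Minimum job degree is 1, achieved by: J1, J4, J5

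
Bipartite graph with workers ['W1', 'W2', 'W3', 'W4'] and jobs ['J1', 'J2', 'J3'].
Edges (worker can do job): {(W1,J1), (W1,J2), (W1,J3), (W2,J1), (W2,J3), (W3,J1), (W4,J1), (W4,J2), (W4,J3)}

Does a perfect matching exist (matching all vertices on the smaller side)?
Yes, perfect matching exists (size 3)

Perfect matching: {(W1,J3), (W3,J1), (W4,J2)}
All 3 vertices on the smaller side are matched.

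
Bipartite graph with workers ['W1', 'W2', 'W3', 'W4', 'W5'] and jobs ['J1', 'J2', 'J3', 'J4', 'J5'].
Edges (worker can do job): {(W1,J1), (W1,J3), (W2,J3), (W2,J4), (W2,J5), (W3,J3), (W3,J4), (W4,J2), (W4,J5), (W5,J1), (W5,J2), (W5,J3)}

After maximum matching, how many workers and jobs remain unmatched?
Unmatched: 0 workers, 0 jobs

Maximum matching size: 5
Workers: 5 total, 5 matched, 0 unmatched
Jobs: 5 total, 5 matched, 0 unmatched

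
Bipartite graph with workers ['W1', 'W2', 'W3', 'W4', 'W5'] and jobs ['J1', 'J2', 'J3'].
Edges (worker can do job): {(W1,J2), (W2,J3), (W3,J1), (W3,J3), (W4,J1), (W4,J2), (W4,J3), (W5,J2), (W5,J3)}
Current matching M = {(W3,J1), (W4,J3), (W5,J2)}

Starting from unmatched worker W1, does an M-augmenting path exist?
No augmenting path from W1

Alternating search from W1 reaches jobs: {J1, J2, J3}.
Every reachable job is already matched in M, and following those matched edges back to workers exposes no further unvisited jobs.
No M-augmenting path from W1 exists.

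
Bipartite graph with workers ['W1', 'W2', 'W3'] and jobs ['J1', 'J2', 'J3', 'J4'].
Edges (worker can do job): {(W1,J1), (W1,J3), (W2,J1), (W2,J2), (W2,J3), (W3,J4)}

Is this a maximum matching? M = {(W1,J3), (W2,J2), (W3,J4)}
Yes, size 3 is maximum

Proposed matching has size 3.
Maximum matching size for this graph: 3.

This is a maximum matching.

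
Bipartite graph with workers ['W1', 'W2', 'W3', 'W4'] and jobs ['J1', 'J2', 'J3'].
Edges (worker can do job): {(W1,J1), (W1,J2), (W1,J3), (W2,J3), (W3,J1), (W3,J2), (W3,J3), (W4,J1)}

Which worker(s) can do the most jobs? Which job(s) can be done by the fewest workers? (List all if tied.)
Most versatile: W1, W3 (3 jobs); Least covered: J2 (2 workers)

Worker degrees (jobs they can do): W1:3, W2:1, W3:3, W4:1
Job degrees (workers who can do it): J1:3, J2:2, J3:3

Maximum worker degree is 3, achieved by: W1, W3
Minimum job degree is 2, achieved by: J2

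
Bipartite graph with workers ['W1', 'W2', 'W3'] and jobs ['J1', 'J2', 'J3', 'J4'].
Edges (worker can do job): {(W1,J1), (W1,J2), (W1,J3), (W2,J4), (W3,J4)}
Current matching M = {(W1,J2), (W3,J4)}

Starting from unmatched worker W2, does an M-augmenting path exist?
No augmenting path from W2

Alternating search from W2 reaches jobs: {J4}.
Every reachable job is already matched in M, and following those matched edges back to workers exposes no further unvisited jobs.
No M-augmenting path from W2 exists.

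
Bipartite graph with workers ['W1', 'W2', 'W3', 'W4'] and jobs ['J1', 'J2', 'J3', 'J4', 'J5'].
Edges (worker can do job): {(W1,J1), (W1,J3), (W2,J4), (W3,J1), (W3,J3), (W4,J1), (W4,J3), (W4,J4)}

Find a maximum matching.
Matching: {(W2,J4), (W3,J3), (W4,J1)}

Maximum matching (size 3):
  W2 → J4
  W3 → J3
  W4 → J1

Each worker is assigned to at most one job, and each job to at most one worker.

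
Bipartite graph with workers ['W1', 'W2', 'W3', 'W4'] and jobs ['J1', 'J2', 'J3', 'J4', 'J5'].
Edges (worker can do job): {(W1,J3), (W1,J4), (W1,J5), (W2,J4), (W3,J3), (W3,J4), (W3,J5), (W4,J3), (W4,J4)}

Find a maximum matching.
Matching: {(W1,J5), (W3,J4), (W4,J3)}

Maximum matching (size 3):
  W1 → J5
  W3 → J4
  W4 → J3

Each worker is assigned to at most one job, and each job to at most one worker.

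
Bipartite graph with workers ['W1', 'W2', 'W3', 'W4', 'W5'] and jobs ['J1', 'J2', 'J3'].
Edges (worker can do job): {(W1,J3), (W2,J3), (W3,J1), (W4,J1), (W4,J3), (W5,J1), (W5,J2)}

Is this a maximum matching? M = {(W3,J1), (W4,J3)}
No, size 2 is not maximum

Proposed matching has size 2.
Maximum matching size for this graph: 3.

This is NOT maximum - can be improved to size 3.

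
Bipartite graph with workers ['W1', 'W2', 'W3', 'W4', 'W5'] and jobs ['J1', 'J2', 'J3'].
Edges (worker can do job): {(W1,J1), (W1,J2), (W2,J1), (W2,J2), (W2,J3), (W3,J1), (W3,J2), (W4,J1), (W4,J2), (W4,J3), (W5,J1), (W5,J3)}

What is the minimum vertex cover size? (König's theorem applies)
Minimum vertex cover size = 3

By König's theorem: in bipartite graphs,
min vertex cover = max matching = 3

Maximum matching has size 3, so minimum vertex cover also has size 3.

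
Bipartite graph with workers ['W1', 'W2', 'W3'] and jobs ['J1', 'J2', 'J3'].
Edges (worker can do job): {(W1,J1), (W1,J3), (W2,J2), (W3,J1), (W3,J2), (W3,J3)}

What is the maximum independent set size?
Maximum independent set = 3

By König's theorem:
- Min vertex cover = Max matching = 3
- Max independent set = Total vertices - Min vertex cover
- Max independent set = 6 - 3 = 3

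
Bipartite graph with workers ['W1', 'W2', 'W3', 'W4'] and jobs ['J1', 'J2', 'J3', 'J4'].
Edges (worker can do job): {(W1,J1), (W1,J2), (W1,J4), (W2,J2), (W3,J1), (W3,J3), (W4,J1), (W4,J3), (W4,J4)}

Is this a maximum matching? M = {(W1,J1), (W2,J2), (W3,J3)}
No, size 3 is not maximum

Proposed matching has size 3.
Maximum matching size for this graph: 4.

This is NOT maximum - can be improved to size 4.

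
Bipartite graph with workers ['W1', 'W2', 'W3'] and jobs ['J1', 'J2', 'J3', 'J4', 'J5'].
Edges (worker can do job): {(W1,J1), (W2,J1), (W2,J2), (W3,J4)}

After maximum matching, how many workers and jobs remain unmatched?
Unmatched: 0 workers, 2 jobs

Maximum matching size: 3
Workers: 3 total, 3 matched, 0 unmatched
Jobs: 5 total, 3 matched, 2 unmatched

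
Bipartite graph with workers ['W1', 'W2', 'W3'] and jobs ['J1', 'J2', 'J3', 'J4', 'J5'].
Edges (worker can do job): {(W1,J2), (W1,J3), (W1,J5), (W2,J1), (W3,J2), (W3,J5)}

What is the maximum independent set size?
Maximum independent set = 5

By König's theorem:
- Min vertex cover = Max matching = 3
- Max independent set = Total vertices - Min vertex cover
- Max independent set = 8 - 3 = 5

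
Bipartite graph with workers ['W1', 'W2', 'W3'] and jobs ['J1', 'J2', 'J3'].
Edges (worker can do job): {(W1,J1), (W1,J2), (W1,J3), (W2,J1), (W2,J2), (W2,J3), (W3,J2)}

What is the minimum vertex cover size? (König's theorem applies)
Minimum vertex cover size = 3

By König's theorem: in bipartite graphs,
min vertex cover = max matching = 3

Maximum matching has size 3, so minimum vertex cover also has size 3.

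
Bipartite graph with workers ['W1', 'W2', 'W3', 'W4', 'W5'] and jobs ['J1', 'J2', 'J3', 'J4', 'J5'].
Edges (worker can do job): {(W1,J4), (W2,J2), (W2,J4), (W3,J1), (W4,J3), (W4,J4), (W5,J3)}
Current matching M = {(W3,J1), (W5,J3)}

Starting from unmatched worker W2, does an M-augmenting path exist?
Yes: W2 → J2

An M-augmenting path alternates non-matching / matching edges, starting and ending at unmatched vertices.
Path: W2 → J2
(J2 is unmatched in M, so the path is augmenting.)
Flipping edges along this path would increase |M| from 2 to 3.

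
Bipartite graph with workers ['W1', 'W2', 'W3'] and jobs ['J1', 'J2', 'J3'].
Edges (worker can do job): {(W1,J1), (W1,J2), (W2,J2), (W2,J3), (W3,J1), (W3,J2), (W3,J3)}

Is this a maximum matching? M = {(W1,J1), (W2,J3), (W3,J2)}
Yes, size 3 is maximum

Proposed matching has size 3.
Maximum matching size for this graph: 3.

This is a maximum matching.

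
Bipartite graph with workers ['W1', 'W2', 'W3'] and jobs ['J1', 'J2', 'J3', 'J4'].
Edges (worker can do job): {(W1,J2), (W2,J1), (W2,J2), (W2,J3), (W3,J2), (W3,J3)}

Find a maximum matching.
Matching: {(W1,J2), (W2,J1), (W3,J3)}

Maximum matching (size 3):
  W1 → J2
  W2 → J1
  W3 → J3

Each worker is assigned to at most one job, and each job to at most one worker.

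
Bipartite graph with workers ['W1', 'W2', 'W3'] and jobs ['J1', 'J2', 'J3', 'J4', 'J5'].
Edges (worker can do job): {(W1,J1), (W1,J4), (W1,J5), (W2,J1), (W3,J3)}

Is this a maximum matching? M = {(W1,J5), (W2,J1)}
No, size 2 is not maximum

Proposed matching has size 2.
Maximum matching size for this graph: 3.

This is NOT maximum - can be improved to size 3.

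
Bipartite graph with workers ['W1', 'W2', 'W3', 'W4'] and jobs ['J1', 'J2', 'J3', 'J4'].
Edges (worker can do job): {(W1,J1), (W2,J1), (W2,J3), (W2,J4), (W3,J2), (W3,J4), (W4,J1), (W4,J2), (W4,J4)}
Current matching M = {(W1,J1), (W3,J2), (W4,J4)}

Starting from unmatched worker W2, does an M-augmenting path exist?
Yes: W2 → J3

An M-augmenting path alternates non-matching / matching edges, starting and ending at unmatched vertices.
Path: W2 → J3
(J3 is unmatched in M, so the path is augmenting.)
Flipping edges along this path would increase |M| from 3 to 4.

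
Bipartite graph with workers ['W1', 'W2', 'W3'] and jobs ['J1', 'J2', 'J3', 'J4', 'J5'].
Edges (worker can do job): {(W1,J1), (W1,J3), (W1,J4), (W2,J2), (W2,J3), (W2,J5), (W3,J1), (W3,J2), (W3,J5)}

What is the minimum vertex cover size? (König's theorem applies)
Minimum vertex cover size = 3

By König's theorem: in bipartite graphs,
min vertex cover = max matching = 3

Maximum matching has size 3, so minimum vertex cover also has size 3.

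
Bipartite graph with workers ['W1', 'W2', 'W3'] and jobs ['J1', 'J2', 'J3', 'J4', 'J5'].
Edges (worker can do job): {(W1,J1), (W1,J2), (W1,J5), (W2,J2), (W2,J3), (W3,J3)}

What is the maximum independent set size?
Maximum independent set = 5

By König's theorem:
- Min vertex cover = Max matching = 3
- Max independent set = Total vertices - Min vertex cover
- Max independent set = 8 - 3 = 5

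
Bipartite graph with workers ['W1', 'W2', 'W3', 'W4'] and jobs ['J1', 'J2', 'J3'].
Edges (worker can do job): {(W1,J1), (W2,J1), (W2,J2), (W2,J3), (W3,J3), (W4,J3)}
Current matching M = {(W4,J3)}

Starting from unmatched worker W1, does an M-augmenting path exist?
Yes: W1 → J1

An M-augmenting path alternates non-matching / matching edges, starting and ending at unmatched vertices.
Path: W1 → J1
(J1 is unmatched in M, so the path is augmenting.)
Flipping edges along this path would increase |M| from 1 to 2.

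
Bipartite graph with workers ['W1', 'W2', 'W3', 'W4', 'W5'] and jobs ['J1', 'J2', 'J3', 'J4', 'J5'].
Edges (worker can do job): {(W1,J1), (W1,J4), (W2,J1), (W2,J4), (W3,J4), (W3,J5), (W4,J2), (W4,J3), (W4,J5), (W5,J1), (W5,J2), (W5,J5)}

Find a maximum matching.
Matching: {(W1,J1), (W2,J4), (W3,J5), (W4,J3), (W5,J2)}

Maximum matching (size 5):
  W1 → J1
  W2 → J4
  W3 → J5
  W4 → J3
  W5 → J2

Each worker is assigned to at most one job, and each job to at most one worker.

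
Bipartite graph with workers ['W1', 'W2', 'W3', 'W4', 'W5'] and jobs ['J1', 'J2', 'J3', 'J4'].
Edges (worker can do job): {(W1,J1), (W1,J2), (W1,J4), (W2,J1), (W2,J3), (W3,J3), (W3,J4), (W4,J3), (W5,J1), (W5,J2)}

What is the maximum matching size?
Maximum matching size = 4

Maximum matching: {(W1,J2), (W3,J4), (W4,J3), (W5,J1)}
Size: 4

This assigns 4 workers to 4 distinct jobs.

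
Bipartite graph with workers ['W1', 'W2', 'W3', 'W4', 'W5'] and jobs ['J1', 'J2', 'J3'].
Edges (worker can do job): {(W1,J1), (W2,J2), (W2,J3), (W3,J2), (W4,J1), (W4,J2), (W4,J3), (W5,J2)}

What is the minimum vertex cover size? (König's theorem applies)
Minimum vertex cover size = 3

By König's theorem: in bipartite graphs,
min vertex cover = max matching = 3

Maximum matching has size 3, so minimum vertex cover also has size 3.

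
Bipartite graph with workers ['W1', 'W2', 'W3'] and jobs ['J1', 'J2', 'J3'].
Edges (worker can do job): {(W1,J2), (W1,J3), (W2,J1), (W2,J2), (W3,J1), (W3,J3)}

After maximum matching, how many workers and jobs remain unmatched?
Unmatched: 0 workers, 0 jobs

Maximum matching size: 3
Workers: 3 total, 3 matched, 0 unmatched
Jobs: 3 total, 3 matched, 0 unmatched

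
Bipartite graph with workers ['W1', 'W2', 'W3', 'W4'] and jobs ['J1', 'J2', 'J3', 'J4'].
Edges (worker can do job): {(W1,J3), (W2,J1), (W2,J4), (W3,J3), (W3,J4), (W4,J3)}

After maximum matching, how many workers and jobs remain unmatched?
Unmatched: 1 workers, 1 jobs

Maximum matching size: 3
Workers: 4 total, 3 matched, 1 unmatched
Jobs: 4 total, 3 matched, 1 unmatched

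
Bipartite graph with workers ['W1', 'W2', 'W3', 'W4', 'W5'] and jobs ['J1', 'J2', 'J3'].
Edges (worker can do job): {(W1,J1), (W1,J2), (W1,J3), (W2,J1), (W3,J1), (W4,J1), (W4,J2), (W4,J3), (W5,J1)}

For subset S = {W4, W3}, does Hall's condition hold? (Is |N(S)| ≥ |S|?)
Yes: |N(S)| = 3, |S| = 2

Subset S = {W4, W3}
Neighbors N(S) = {J1, J2, J3}

|N(S)| = 3, |S| = 2
Hall's condition: |N(S)| ≥ |S| is satisfied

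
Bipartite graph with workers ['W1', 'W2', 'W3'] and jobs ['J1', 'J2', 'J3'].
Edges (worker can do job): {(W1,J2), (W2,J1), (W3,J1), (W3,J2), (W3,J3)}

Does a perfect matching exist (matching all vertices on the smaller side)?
Yes, perfect matching exists (size 3)

Perfect matching: {(W1,J2), (W2,J1), (W3,J3)}
All 3 vertices on the smaller side are matched.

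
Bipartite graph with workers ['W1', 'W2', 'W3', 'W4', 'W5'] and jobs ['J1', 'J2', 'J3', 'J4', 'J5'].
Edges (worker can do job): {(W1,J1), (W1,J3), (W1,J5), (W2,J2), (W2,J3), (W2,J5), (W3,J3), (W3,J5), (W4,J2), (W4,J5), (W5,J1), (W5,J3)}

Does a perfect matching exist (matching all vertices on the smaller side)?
No, maximum matching has size 4 < 5

Maximum matching has size 4, need 5 for perfect matching.
Unmatched workers: ['W2']
Unmatched jobs: ['J4']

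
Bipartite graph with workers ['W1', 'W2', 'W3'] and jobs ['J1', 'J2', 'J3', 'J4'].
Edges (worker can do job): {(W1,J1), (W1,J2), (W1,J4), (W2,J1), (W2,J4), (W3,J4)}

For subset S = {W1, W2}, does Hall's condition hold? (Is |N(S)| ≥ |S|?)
Yes: |N(S)| = 3, |S| = 2

Subset S = {W1, W2}
Neighbors N(S) = {J1, J2, J4}

|N(S)| = 3, |S| = 2
Hall's condition: |N(S)| ≥ |S| is satisfied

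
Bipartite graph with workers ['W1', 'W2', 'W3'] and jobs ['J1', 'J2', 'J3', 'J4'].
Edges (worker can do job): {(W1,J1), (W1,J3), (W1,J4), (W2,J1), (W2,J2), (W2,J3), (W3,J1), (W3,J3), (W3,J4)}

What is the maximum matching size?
Maximum matching size = 3

Maximum matching: {(W1,J3), (W2,J2), (W3,J1)}
Size: 3

This assigns 3 workers to 3 distinct jobs.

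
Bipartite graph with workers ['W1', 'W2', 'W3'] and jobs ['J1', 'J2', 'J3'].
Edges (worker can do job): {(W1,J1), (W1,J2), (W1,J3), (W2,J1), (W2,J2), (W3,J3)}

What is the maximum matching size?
Maximum matching size = 3

Maximum matching: {(W1,J1), (W2,J2), (W3,J3)}
Size: 3

This assigns 3 workers to 3 distinct jobs.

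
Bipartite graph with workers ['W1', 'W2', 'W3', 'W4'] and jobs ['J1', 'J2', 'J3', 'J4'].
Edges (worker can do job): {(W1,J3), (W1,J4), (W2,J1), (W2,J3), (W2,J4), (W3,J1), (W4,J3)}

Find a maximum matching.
Matching: {(W1,J4), (W3,J1), (W4,J3)}

Maximum matching (size 3):
  W1 → J4
  W3 → J1
  W4 → J3

Each worker is assigned to at most one job, and each job to at most one worker.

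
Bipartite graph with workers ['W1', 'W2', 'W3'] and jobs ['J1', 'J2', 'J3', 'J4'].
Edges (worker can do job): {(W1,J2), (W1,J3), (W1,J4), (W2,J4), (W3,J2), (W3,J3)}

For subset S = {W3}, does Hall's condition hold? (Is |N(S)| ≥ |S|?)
Yes: |N(S)| = 2, |S| = 1

Subset S = {W3}
Neighbors N(S) = {J2, J3}

|N(S)| = 2, |S| = 1
Hall's condition: |N(S)| ≥ |S| is satisfied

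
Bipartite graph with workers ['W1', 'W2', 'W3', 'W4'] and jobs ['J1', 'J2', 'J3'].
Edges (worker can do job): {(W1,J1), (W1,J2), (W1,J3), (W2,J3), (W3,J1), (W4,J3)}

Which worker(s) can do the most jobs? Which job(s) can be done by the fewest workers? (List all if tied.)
Most versatile: W1 (3 jobs); Least covered: J2 (1 workers)

Worker degrees (jobs they can do): W1:3, W2:1, W3:1, W4:1
Job degrees (workers who can do it): J1:2, J2:1, J3:3

Maximum worker degree is 3, achieved by: W1
Minimum job degree is 1, achieved by: J2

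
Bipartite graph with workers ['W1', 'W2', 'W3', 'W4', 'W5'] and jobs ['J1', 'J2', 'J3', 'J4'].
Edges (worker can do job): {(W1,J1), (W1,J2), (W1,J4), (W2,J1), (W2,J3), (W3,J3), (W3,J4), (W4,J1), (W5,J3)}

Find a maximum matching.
Matching: {(W1,J2), (W3,J4), (W4,J1), (W5,J3)}

Maximum matching (size 4):
  W1 → J2
  W3 → J4
  W4 → J1
  W5 → J3

Each worker is assigned to at most one job, and each job to at most one worker.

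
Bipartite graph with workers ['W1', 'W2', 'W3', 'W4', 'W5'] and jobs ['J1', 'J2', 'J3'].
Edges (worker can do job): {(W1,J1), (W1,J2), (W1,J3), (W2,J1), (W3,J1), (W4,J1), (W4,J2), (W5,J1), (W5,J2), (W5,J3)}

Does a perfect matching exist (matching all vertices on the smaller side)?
Yes, perfect matching exists (size 3)

Perfect matching: {(W1,J3), (W3,J1), (W5,J2)}
All 3 vertices on the smaller side are matched.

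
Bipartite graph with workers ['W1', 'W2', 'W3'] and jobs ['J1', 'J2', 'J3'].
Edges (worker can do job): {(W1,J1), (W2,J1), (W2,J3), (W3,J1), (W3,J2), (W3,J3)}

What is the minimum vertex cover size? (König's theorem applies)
Minimum vertex cover size = 3

By König's theorem: in bipartite graphs,
min vertex cover = max matching = 3

Maximum matching has size 3, so minimum vertex cover also has size 3.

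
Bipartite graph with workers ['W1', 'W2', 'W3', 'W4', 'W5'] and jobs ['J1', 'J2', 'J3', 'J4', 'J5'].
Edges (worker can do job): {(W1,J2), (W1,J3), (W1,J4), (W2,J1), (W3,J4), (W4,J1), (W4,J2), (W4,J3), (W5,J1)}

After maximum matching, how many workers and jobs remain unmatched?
Unmatched: 1 workers, 1 jobs

Maximum matching size: 4
Workers: 5 total, 4 matched, 1 unmatched
Jobs: 5 total, 4 matched, 1 unmatched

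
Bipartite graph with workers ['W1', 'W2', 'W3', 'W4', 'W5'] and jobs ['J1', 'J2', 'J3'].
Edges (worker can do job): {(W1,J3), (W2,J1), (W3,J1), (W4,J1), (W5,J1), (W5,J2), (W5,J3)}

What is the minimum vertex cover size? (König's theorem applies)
Minimum vertex cover size = 3

By König's theorem: in bipartite graphs,
min vertex cover = max matching = 3

Maximum matching has size 3, so minimum vertex cover also has size 3.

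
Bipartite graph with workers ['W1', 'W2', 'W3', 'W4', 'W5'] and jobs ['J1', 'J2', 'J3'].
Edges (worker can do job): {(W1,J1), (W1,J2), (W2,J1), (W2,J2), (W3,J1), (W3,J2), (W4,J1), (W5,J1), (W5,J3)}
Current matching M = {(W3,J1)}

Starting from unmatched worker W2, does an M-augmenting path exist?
Yes: W2 → J2

An M-augmenting path alternates non-matching / matching edges, starting and ending at unmatched vertices.
Path: W2 → J2
(J2 is unmatched in M, so the path is augmenting.)
Flipping edges along this path would increase |M| from 1 to 2.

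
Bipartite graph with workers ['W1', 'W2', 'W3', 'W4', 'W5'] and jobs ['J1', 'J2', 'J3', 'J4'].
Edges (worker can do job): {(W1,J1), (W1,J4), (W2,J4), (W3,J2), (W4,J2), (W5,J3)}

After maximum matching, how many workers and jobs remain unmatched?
Unmatched: 1 workers, 0 jobs

Maximum matching size: 4
Workers: 5 total, 4 matched, 1 unmatched
Jobs: 4 total, 4 matched, 0 unmatched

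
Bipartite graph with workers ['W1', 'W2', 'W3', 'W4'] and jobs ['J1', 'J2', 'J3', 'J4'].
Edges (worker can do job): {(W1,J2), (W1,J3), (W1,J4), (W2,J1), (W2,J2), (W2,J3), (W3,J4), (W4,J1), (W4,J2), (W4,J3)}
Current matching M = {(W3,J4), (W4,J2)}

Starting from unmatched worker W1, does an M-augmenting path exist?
Yes: W1 → J2 → W4 → J3

An M-augmenting path alternates non-matching / matching edges, starting and ending at unmatched vertices.
Path: W1 → J2 → W4 → J3
(J3 is unmatched in M, so the path is augmenting.)
Flipping edges along this path would increase |M| from 2 to 3.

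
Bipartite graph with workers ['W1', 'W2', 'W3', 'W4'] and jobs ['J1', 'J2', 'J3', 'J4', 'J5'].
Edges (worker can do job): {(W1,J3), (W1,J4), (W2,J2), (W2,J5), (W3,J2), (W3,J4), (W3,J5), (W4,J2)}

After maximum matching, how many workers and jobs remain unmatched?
Unmatched: 0 workers, 1 jobs

Maximum matching size: 4
Workers: 4 total, 4 matched, 0 unmatched
Jobs: 5 total, 4 matched, 1 unmatched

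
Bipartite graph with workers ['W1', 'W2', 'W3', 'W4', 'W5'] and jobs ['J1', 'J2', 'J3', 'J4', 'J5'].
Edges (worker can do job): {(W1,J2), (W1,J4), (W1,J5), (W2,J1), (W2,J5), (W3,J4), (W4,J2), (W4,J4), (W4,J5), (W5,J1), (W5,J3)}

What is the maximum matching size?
Maximum matching size = 5

Maximum matching: {(W1,J2), (W2,J1), (W3,J4), (W4,J5), (W5,J3)}
Size: 5

This assigns 5 workers to 5 distinct jobs.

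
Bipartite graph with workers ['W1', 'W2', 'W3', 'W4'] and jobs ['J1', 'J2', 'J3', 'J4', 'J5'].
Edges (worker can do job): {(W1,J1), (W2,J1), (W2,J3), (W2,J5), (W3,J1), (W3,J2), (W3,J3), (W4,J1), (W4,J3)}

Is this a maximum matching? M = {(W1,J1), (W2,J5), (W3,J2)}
No, size 3 is not maximum

Proposed matching has size 3.
Maximum matching size for this graph: 4.

This is NOT maximum - can be improved to size 4.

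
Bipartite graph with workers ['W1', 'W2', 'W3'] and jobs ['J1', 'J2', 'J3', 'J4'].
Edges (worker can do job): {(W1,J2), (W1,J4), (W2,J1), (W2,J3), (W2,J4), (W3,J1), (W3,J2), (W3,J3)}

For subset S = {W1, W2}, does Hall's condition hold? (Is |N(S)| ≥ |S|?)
Yes: |N(S)| = 4, |S| = 2

Subset S = {W1, W2}
Neighbors N(S) = {J1, J2, J3, J4}

|N(S)| = 4, |S| = 2
Hall's condition: |N(S)| ≥ |S| is satisfied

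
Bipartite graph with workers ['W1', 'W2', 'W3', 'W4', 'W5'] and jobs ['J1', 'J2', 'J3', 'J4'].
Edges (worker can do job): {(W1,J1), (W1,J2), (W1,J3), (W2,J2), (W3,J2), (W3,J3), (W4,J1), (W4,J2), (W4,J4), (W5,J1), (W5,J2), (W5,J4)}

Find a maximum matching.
Matching: {(W1,J2), (W3,J3), (W4,J1), (W5,J4)}

Maximum matching (size 4):
  W1 → J2
  W3 → J3
  W4 → J1
  W5 → J4

Each worker is assigned to at most one job, and each job to at most one worker.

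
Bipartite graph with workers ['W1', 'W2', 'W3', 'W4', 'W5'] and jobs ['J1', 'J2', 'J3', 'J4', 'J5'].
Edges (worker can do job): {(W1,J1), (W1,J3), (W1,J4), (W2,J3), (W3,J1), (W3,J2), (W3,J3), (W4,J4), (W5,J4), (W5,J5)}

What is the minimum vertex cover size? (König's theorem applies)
Minimum vertex cover size = 5

By König's theorem: in bipartite graphs,
min vertex cover = max matching = 5

Maximum matching has size 5, so minimum vertex cover also has size 5.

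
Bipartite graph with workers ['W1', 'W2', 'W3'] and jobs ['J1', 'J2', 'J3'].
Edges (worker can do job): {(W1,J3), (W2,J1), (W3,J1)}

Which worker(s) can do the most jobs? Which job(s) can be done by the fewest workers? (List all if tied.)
Most versatile: W1, W2, W3 (1 jobs); Least covered: J2 (0 workers)

Worker degrees (jobs they can do): W1:1, W2:1, W3:1
Job degrees (workers who can do it): J1:2, J2:0, J3:1

Maximum worker degree is 1, achieved by: W1, W2, W3
Minimum job degree is 0, achieved by: J2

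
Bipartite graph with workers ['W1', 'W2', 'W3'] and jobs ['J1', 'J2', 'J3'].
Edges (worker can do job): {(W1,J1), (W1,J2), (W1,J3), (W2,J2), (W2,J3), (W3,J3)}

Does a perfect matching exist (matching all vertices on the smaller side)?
Yes, perfect matching exists (size 3)

Perfect matching: {(W1,J1), (W2,J2), (W3,J3)}
All 3 vertices on the smaller side are matched.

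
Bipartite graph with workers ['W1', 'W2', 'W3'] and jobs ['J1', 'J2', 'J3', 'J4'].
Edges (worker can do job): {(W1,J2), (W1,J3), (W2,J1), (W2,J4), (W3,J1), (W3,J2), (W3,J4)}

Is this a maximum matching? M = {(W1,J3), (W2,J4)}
No, size 2 is not maximum

Proposed matching has size 2.
Maximum matching size for this graph: 3.

This is NOT maximum - can be improved to size 3.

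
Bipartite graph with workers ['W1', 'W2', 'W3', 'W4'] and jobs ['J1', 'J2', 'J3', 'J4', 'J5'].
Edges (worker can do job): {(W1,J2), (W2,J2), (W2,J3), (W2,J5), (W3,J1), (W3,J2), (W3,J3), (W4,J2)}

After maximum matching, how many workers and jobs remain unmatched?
Unmatched: 1 workers, 2 jobs

Maximum matching size: 3
Workers: 4 total, 3 matched, 1 unmatched
Jobs: 5 total, 3 matched, 2 unmatched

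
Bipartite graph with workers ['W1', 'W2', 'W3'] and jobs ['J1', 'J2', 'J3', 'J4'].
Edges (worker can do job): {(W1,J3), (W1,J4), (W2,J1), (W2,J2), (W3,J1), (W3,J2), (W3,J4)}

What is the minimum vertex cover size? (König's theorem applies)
Minimum vertex cover size = 3

By König's theorem: in bipartite graphs,
min vertex cover = max matching = 3

Maximum matching has size 3, so minimum vertex cover also has size 3.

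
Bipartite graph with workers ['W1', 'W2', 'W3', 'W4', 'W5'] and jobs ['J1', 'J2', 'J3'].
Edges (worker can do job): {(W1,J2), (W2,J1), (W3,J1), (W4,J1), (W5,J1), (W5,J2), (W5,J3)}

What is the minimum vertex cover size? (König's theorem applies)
Minimum vertex cover size = 3

By König's theorem: in bipartite graphs,
min vertex cover = max matching = 3

Maximum matching has size 3, so minimum vertex cover also has size 3.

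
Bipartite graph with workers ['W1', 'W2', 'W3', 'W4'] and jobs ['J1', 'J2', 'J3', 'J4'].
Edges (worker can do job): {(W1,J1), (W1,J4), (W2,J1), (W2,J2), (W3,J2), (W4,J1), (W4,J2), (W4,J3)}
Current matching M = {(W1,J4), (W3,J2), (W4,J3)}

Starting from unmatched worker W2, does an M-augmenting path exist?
Yes: W2 → J1

An M-augmenting path alternates non-matching / matching edges, starting and ending at unmatched vertices.
Path: W2 → J1
(J1 is unmatched in M, so the path is augmenting.)
Flipping edges along this path would increase |M| from 3 to 4.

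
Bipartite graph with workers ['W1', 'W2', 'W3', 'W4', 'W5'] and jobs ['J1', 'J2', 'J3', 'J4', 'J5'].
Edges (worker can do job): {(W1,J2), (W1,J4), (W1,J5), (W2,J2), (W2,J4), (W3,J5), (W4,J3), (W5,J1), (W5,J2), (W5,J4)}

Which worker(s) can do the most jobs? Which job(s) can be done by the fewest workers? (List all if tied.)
Most versatile: W1, W5 (3 jobs); Least covered: J1, J3 (1 workers)

Worker degrees (jobs they can do): W1:3, W2:2, W3:1, W4:1, W5:3
Job degrees (workers who can do it): J1:1, J2:3, J3:1, J4:3, J5:2

Maximum worker degree is 3, achieved by: W1, W5
Minimum job degree is 1, achieved by: J1, J3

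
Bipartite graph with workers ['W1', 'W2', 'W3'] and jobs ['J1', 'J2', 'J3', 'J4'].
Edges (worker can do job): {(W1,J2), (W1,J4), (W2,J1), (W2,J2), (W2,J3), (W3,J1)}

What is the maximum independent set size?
Maximum independent set = 4

By König's theorem:
- Min vertex cover = Max matching = 3
- Max independent set = Total vertices - Min vertex cover
- Max independent set = 7 - 3 = 4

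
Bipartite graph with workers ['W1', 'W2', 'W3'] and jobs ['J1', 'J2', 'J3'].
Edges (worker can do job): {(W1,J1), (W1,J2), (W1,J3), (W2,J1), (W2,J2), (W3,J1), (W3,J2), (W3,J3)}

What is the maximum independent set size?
Maximum independent set = 3

By König's theorem:
- Min vertex cover = Max matching = 3
- Max independent set = Total vertices - Min vertex cover
- Max independent set = 6 - 3 = 3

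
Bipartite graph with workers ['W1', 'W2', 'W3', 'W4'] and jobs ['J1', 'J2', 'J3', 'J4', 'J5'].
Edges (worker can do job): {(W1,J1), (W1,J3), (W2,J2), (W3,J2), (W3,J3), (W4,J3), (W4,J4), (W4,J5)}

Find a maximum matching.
Matching: {(W1,J1), (W2,J2), (W3,J3), (W4,J5)}

Maximum matching (size 4):
  W1 → J1
  W2 → J2
  W3 → J3
  W4 → J5

Each worker is assigned to at most one job, and each job to at most one worker.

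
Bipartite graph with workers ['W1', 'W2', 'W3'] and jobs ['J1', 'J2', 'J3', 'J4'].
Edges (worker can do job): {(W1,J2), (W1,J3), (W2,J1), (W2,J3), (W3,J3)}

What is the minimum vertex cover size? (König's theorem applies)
Minimum vertex cover size = 3

By König's theorem: in bipartite graphs,
min vertex cover = max matching = 3

Maximum matching has size 3, so minimum vertex cover also has size 3.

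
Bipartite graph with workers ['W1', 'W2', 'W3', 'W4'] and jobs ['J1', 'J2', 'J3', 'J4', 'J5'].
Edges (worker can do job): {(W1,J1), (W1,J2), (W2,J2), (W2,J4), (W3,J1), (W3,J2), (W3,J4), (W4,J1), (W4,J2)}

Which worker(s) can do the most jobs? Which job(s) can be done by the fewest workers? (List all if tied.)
Most versatile: W3 (3 jobs); Least covered: J3, J5 (0 workers)

Worker degrees (jobs they can do): W1:2, W2:2, W3:3, W4:2
Job degrees (workers who can do it): J1:3, J2:4, J3:0, J4:2, J5:0

Maximum worker degree is 3, achieved by: W3
Minimum job degree is 0, achieved by: J3, J5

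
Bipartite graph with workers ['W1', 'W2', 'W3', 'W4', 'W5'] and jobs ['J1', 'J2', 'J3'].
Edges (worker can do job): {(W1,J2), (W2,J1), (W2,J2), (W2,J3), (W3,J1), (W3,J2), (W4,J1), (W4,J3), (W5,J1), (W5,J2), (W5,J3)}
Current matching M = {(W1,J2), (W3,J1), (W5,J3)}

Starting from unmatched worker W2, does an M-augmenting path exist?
No augmenting path from W2

Alternating search from W2 reaches jobs: {J1, J2, J3}.
Every reachable job is already matched in M, and following those matched edges back to workers exposes no further unvisited jobs.
No M-augmenting path from W2 exists.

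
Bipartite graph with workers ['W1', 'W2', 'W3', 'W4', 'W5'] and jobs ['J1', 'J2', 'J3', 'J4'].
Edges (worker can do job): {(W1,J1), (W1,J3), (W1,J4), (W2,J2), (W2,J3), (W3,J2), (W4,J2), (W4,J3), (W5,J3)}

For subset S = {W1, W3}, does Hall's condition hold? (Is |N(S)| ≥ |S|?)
Yes: |N(S)| = 4, |S| = 2

Subset S = {W1, W3}
Neighbors N(S) = {J1, J2, J3, J4}

|N(S)| = 4, |S| = 2
Hall's condition: |N(S)| ≥ |S| is satisfied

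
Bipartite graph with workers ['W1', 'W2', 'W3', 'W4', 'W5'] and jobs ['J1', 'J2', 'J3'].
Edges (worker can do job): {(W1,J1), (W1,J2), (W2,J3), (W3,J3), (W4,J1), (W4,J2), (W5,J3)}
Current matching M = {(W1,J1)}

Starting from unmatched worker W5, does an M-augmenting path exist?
Yes: W5 → J3

An M-augmenting path alternates non-matching / matching edges, starting and ending at unmatched vertices.
Path: W5 → J3
(J3 is unmatched in M, so the path is augmenting.)
Flipping edges along this path would increase |M| from 1 to 2.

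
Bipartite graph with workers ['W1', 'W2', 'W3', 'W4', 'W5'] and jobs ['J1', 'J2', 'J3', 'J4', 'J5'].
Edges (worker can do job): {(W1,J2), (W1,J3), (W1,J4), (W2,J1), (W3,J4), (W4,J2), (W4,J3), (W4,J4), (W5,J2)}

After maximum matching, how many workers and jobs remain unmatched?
Unmatched: 1 workers, 1 jobs

Maximum matching size: 4
Workers: 5 total, 4 matched, 1 unmatched
Jobs: 5 total, 4 matched, 1 unmatched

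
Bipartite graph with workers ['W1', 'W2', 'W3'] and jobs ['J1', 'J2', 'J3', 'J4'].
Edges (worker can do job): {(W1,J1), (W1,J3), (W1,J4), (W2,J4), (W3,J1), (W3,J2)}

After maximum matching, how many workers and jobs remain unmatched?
Unmatched: 0 workers, 1 jobs

Maximum matching size: 3
Workers: 3 total, 3 matched, 0 unmatched
Jobs: 4 total, 3 matched, 1 unmatched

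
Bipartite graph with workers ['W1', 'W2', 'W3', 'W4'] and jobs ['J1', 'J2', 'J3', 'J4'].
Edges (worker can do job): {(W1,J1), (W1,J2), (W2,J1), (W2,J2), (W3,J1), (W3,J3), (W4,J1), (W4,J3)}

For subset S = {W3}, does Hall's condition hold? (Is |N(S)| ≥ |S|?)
Yes: |N(S)| = 2, |S| = 1

Subset S = {W3}
Neighbors N(S) = {J1, J3}

|N(S)| = 2, |S| = 1
Hall's condition: |N(S)| ≥ |S| is satisfied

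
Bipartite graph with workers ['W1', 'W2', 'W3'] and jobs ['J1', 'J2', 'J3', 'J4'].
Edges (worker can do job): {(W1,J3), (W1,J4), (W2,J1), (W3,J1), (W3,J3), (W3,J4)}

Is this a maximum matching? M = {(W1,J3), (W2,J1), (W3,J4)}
Yes, size 3 is maximum

Proposed matching has size 3.
Maximum matching size for this graph: 3.

This is a maximum matching.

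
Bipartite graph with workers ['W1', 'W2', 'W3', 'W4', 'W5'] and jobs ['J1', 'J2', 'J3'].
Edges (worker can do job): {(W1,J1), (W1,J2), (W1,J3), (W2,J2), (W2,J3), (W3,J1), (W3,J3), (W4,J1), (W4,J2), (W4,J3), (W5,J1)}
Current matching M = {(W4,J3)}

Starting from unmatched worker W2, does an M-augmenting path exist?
Yes: W2 → J3 → W4 → J2

An M-augmenting path alternates non-matching / matching edges, starting and ending at unmatched vertices.
Path: W2 → J3 → W4 → J2
(J2 is unmatched in M, so the path is augmenting.)
Flipping edges along this path would increase |M| from 1 to 2.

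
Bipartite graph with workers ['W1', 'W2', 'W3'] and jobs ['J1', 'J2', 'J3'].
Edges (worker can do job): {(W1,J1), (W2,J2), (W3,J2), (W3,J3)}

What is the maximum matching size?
Maximum matching size = 3

Maximum matching: {(W1,J1), (W2,J2), (W3,J3)}
Size: 3

This assigns 3 workers to 3 distinct jobs.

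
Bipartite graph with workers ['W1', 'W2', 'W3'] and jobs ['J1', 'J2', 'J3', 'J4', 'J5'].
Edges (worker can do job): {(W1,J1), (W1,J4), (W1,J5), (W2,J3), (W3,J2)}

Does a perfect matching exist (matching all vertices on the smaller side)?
Yes, perfect matching exists (size 3)

Perfect matching: {(W1,J1), (W2,J3), (W3,J2)}
All 3 vertices on the smaller side are matched.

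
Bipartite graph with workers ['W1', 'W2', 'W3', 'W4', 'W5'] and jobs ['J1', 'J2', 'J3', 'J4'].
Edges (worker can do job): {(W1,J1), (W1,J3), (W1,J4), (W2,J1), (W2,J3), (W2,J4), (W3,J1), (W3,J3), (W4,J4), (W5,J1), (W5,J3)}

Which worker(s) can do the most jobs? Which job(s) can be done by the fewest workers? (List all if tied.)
Most versatile: W1, W2 (3 jobs); Least covered: J2 (0 workers)

Worker degrees (jobs they can do): W1:3, W2:3, W3:2, W4:1, W5:2
Job degrees (workers who can do it): J1:4, J2:0, J3:4, J4:3

Maximum worker degree is 3, achieved by: W1, W2
Minimum job degree is 0, achieved by: J2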